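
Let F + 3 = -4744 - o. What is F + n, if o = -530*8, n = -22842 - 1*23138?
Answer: -46487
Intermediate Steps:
n = -45980 (n = -22842 - 23138 = -45980)
o = -4240
F = -507 (F = -3 + (-4744 - 1*(-4240)) = -3 + (-4744 + 4240) = -3 - 504 = -507)
F + n = -507 - 45980 = -46487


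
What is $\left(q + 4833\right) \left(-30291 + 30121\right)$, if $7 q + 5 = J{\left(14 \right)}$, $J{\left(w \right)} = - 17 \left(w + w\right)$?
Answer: $- \frac{5669500}{7} \approx -8.0993 \cdot 10^{5}$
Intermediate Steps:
$J{\left(w \right)} = - 34 w$ ($J{\left(w \right)} = - 17 \cdot 2 w = - 34 w$)
$q = - \frac{481}{7}$ ($q = - \frac{5}{7} + \frac{\left(-34\right) 14}{7} = - \frac{5}{7} + \frac{1}{7} \left(-476\right) = - \frac{5}{7} - 68 = - \frac{481}{7} \approx -68.714$)
$\left(q + 4833\right) \left(-30291 + 30121\right) = \left(- \frac{481}{7} + 4833\right) \left(-30291 + 30121\right) = \frac{33350}{7} \left(-170\right) = - \frac{5669500}{7}$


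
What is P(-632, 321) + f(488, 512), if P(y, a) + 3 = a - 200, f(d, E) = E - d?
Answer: 142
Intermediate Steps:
P(y, a) = -203 + a (P(y, a) = -3 + (a - 200) = -3 + (-200 + a) = -203 + a)
P(-632, 321) + f(488, 512) = (-203 + 321) + (512 - 1*488) = 118 + (512 - 488) = 118 + 24 = 142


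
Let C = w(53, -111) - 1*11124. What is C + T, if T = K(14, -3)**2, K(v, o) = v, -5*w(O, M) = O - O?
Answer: -10928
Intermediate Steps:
w(O, M) = 0 (w(O, M) = -(O - O)/5 = -1/5*0 = 0)
C = -11124 (C = 0 - 1*11124 = 0 - 11124 = -11124)
T = 196 (T = 14**2 = 196)
C + T = -11124 + 196 = -10928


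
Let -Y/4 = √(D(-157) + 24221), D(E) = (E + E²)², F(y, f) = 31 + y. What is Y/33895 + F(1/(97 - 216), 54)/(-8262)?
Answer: -1844/491589 - 4*√599882285/33895 ≈ -2.8941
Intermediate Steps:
Y = -4*√599882285 (Y = -4*√((-157)²*(1 - 157)² + 24221) = -4*√(24649*(-156)² + 24221) = -4*√(24649*24336 + 24221) = -4*√(599858064 + 24221) = -4*√599882285 ≈ -97970.)
Y/33895 + F(1/(97 - 216), 54)/(-8262) = -4*√599882285/33895 + (31 + 1/(97 - 216))/(-8262) = -4*√599882285*(1/33895) + (31 + 1/(-119))*(-1/8262) = -4*√599882285/33895 + (31 - 1/119)*(-1/8262) = -4*√599882285/33895 + (3688/119)*(-1/8262) = -4*√599882285/33895 - 1844/491589 = -1844/491589 - 4*√599882285/33895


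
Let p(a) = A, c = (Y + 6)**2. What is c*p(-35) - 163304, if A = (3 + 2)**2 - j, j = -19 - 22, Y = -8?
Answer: -163040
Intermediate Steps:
j = -41
c = 4 (c = (-8 + 6)**2 = (-2)**2 = 4)
A = 66 (A = (3 + 2)**2 - 1*(-41) = 5**2 + 41 = 25 + 41 = 66)
p(a) = 66
c*p(-35) - 163304 = 4*66 - 163304 = 264 - 163304 = -163040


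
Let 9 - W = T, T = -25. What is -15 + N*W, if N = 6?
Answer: 189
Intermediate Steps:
W = 34 (W = 9 - 1*(-25) = 9 + 25 = 34)
-15 + N*W = -15 + 6*34 = -15 + 204 = 189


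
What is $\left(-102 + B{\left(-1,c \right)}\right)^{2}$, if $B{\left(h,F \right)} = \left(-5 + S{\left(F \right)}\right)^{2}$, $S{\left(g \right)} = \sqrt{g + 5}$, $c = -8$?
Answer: $6100 + 1600 i \sqrt{3} \approx 6100.0 + 2771.3 i$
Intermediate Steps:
$S{\left(g \right)} = \sqrt{5 + g}$
$B{\left(h,F \right)} = \left(-5 + \sqrt{5 + F}\right)^{2}$
$\left(-102 + B{\left(-1,c \right)}\right)^{2} = \left(-102 + \left(-5 + \sqrt{5 - 8}\right)^{2}\right)^{2} = \left(-102 + \left(-5 + \sqrt{-3}\right)^{2}\right)^{2} = \left(-102 + \left(-5 + i \sqrt{3}\right)^{2}\right)^{2}$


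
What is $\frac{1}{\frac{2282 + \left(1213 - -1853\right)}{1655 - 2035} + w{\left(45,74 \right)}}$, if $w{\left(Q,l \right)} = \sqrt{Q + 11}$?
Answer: $- \frac{18145}{183167} - \frac{18050 \sqrt{14}}{1282169} \approx -0.15174$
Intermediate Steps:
$w{\left(Q,l \right)} = \sqrt{11 + Q}$
$\frac{1}{\frac{2282 + \left(1213 - -1853\right)}{1655 - 2035} + w{\left(45,74 \right)}} = \frac{1}{\frac{2282 + \left(1213 - -1853\right)}{1655 - 2035} + \sqrt{11 + 45}} = \frac{1}{\frac{2282 + \left(1213 + 1853\right)}{-380} + \sqrt{56}} = \frac{1}{\left(2282 + 3066\right) \left(- \frac{1}{380}\right) + 2 \sqrt{14}} = \frac{1}{5348 \left(- \frac{1}{380}\right) + 2 \sqrt{14}} = \frac{1}{- \frac{1337}{95} + 2 \sqrt{14}}$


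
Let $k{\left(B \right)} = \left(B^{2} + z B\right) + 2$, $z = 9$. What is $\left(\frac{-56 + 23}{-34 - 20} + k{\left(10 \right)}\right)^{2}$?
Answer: $\frac{12020089}{324} \approx 37099.0$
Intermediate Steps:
$k{\left(B \right)} = 2 + B^{2} + 9 B$ ($k{\left(B \right)} = \left(B^{2} + 9 B\right) + 2 = 2 + B^{2} + 9 B$)
$\left(\frac{-56 + 23}{-34 - 20} + k{\left(10 \right)}\right)^{2} = \left(\frac{-56 + 23}{-34 - 20} + \left(2 + 10^{2} + 9 \cdot 10\right)\right)^{2} = \left(- \frac{33}{-54} + \left(2 + 100 + 90\right)\right)^{2} = \left(\left(-33\right) \left(- \frac{1}{54}\right) + 192\right)^{2} = \left(\frac{11}{18} + 192\right)^{2} = \left(\frac{3467}{18}\right)^{2} = \frac{12020089}{324}$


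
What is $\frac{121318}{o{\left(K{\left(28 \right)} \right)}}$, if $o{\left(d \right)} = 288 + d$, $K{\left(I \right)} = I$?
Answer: $\frac{60659}{158} \approx 383.92$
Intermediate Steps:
$\frac{121318}{o{\left(K{\left(28 \right)} \right)}} = \frac{121318}{288 + 28} = \frac{121318}{316} = 121318 \cdot \frac{1}{316} = \frac{60659}{158}$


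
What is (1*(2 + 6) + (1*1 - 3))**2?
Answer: 36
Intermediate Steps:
(1*(2 + 6) + (1*1 - 3))**2 = (1*8 + (1 - 3))**2 = (8 - 2)**2 = 6**2 = 36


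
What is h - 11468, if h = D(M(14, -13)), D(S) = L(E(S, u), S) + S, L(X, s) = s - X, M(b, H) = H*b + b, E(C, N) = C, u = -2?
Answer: -11636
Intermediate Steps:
M(b, H) = b + H*b
D(S) = S (D(S) = (S - S) + S = 0 + S = S)
h = -168 (h = 14*(1 - 13) = 14*(-12) = -168)
h - 11468 = -168 - 11468 = -11636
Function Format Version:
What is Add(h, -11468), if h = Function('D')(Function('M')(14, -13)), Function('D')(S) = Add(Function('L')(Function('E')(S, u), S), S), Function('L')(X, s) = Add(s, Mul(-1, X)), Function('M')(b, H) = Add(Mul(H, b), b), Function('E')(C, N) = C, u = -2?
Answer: -11636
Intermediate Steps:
Function('M')(b, H) = Add(b, Mul(H, b))
Function('D')(S) = S (Function('D')(S) = Add(Add(S, Mul(-1, S)), S) = Add(0, S) = S)
h = -168 (h = Mul(14, Add(1, -13)) = Mul(14, -12) = -168)
Add(h, -11468) = Add(-168, -11468) = -11636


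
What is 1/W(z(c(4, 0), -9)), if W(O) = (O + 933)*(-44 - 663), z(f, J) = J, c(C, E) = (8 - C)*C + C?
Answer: -1/653268 ≈ -1.5308e-6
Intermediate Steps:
c(C, E) = C + C*(8 - C) (c(C, E) = C*(8 - C) + C = C + C*(8 - C))
W(O) = -659631 - 707*O (W(O) = (933 + O)*(-707) = -659631 - 707*O)
1/W(z(c(4, 0), -9)) = 1/(-659631 - 707*(-9)) = 1/(-659631 + 6363) = 1/(-653268) = -1/653268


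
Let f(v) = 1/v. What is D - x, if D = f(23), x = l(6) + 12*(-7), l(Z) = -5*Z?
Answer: 2623/23 ≈ 114.04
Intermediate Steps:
x = -114 (x = -5*6 + 12*(-7) = -30 - 84 = -114)
D = 1/23 ≈ 0.043478
D - x = 1/23 - 1*(-114) = 1/23 + 114 = 2623/23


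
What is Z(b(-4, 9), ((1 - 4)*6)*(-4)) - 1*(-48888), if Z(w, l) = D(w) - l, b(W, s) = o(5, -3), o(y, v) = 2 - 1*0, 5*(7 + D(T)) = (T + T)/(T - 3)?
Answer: 244041/5 ≈ 48808.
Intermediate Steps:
D(T) = -7 + 2*T/(5*(-3 + T)) (D(T) = -7 + ((T + T)/(T - 3))/5 = -7 + ((2*T)/(-3 + T))/5 = -7 + (2*T/(-3 + T))/5 = -7 + 2*T/(5*(-3 + T)))
o(y, v) = 2 (o(y, v) = 2 + 0 = 2)
b(W, s) = 2
Z(w, l) = -l + 3*(35 - 11*w)/(5*(-3 + w)) (Z(w, l) = 3*(35 - 11*w)/(5*(-3 + w)) - l = -l + 3*(35 - 11*w)/(5*(-3 + w)))
Z(b(-4, 9), ((1 - 4)*6)*(-4)) - 1*(-48888) = (21 - 33/5*2 - ((1 - 4)*6)*(-4)*(-3 + 2))/(-3 + 2) - 1*(-48888) = (21 - 66/5 - 1*-3*6*(-4)*(-1))/(-1) + 48888 = -(21 - 66/5 - 1*(-18*(-4))*(-1)) + 48888 = -(21 - 66/5 - 1*72*(-1)) + 48888 = -(21 - 66/5 + 72) + 48888 = -1*399/5 + 48888 = -399/5 + 48888 = 244041/5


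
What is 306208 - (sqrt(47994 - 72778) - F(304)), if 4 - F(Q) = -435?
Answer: 306647 - 4*I*sqrt(1549) ≈ 3.0665e+5 - 157.43*I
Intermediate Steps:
F(Q) = 439 (F(Q) = 4 - 1*(-435) = 4 + 435 = 439)
306208 - (sqrt(47994 - 72778) - F(304)) = 306208 - (sqrt(47994 - 72778) - 1*439) = 306208 - (sqrt(-24784) - 439) = 306208 - (4*I*sqrt(1549) - 439) = 306208 - (-439 + 4*I*sqrt(1549)) = 306208 + (439 - 4*I*sqrt(1549)) = 306647 - 4*I*sqrt(1549)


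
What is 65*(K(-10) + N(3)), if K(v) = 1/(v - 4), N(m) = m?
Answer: 2665/14 ≈ 190.36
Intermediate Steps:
K(v) = 1/(-4 + v)
65*(K(-10) + N(3)) = 65*(1/(-4 - 10) + 3) = 65*(1/(-14) + 3) = 65*(-1/14 + 3) = 65*(41/14) = 2665/14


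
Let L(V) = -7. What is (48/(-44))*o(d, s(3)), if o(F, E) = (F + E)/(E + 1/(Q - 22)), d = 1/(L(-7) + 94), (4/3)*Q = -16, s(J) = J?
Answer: -35632/32219 ≈ -1.1059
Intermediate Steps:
Q = -12 (Q = (¾)*(-16) = -12)
d = 1/87 (d = 1/(-7 + 94) = 1/87 ≈ 0.011494)
o(F, E) = (E + F)/(-1/34 + E) (o(F, E) = (F + E)/(E + 1/(-12 - 22)) = (E + F)/(E + 1/(-34)) = (E + F)/(E - 1/34) = (E + F)/(-1/34 + E))
(48/(-44))*o(d, s(3)) = (48/(-44))*(34*(3 + 1/87)/(-1 + 34*3)) = (48*(-1/44))*(34*(262/87)/(-1 + 102)) = -408*262/(11*101*87) = -12/11*8908/8787 = -35632/32219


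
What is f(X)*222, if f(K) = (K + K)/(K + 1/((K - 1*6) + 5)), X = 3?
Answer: 2664/7 ≈ 380.57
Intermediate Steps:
f(K) = 2*K/(K + 1/(-1 + K)) (f(K) = (2*K)/(K + 1/((K - 6) + 5)) = (2*K)/(K + 1/((-6 + K) + 5)) = (2*K)/(K + 1/(-1 + K)) = 2*K/(K + 1/(-1 + K)))
f(X)*222 = (2*3*(-1 + 3)/(1 + 3² - 1*3))*222 = (2*3*2/(1 + 9 - 3))*222 = (2*3*2/7)*222 = (2*3*(⅐)*2)*222 = (12/7)*222 = 2664/7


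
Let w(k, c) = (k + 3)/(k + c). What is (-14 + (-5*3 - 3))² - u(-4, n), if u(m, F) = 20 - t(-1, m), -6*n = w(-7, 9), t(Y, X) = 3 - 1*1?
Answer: 1006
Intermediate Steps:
t(Y, X) = 2 (t(Y, X) = 3 - 1 = 2)
w(k, c) = (3 + k)/(c + k)
n = ⅓ (n = -(3 - 7)/(6*(9 - 7)) = -(-4)/(6*2) = -(-4)/12 = -⅙*(-2) = ⅓ ≈ 0.33333)
u(m, F) = 18 (u(m, F) = 20 - 1*2 = 20 - 2 = 18)
(-14 + (-5*3 - 3))² - u(-4, n) = (-14 + (-5*3 - 3))² - 1*18 = (-14 + (-15 - 3))² - 18 = (-14 - 18)² - 18 = (-32)² - 18 = 1024 - 18 = 1006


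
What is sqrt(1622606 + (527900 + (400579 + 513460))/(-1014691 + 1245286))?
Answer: 19*sqrt(239005184513055)/230595 ≈ 1273.8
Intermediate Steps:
sqrt(1622606 + (527900 + (400579 + 513460))/(-1014691 + 1245286)) = sqrt(1622606 + (527900 + 914039)/230595) = sqrt(1622606 + 1441939*(1/230595)) = sqrt(1622606 + 1441939/230595) = sqrt(374166272509/230595) = 19*sqrt(239005184513055)/230595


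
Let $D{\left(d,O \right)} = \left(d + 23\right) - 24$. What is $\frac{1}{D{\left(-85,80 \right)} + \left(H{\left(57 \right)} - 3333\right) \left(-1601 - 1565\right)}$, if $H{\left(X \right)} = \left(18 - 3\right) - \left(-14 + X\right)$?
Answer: $\frac{1}{10640840} \approx 9.3978 \cdot 10^{-8}$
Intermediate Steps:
$D{\left(d,O \right)} = -1 + d$ ($D{\left(d,O \right)} = \left(23 + d\right) - 24 = -1 + d$)
$H{\left(X \right)} = 29 - X$ ($H{\left(X \right)} = 15 - \left(-14 + X\right) = 29 - X$)
$\frac{1}{D{\left(-85,80 \right)} + \left(H{\left(57 \right)} - 3333\right) \left(-1601 - 1565\right)} = \frac{1}{\left(-1 - 85\right) + \left(\left(29 - 57\right) - 3333\right) \left(-1601 - 1565\right)} = \frac{1}{-86 + \left(\left(29 - 57\right) - 3333\right) \left(-3166\right)} = \frac{1}{-86 + \left(-28 - 3333\right) \left(-3166\right)} = \frac{1}{-86 - -10640926} = \frac{1}{-86 + 10640926} = \frac{1}{10640840}$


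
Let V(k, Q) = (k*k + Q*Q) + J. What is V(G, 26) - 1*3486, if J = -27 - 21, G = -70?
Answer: 2042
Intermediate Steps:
J = -48
V(k, Q) = -48 + Q**2 + k**2 (V(k, Q) = (k*k + Q*Q) - 48 = (k**2 + Q**2) - 48 = (Q**2 + k**2) - 48 = -48 + Q**2 + k**2)
V(G, 26) - 1*3486 = (-48 + 26**2 + (-70)**2) - 1*3486 = (-48 + 676 + 4900) - 3486 = 5528 - 3486 = 2042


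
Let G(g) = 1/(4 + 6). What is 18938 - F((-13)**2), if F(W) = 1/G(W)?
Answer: 18928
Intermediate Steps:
G(g) = 1/10
F(W) = 10 (F(W) = 1/(1/10) = 10)
18938 - F((-13)**2) = 18938 - 1*10 = 18938 - 10 = 18928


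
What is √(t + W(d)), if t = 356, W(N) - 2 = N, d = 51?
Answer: √409 ≈ 20.224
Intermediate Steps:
W(N) = 2 + N
√(t + W(d)) = √(356 + (2 + 51)) = √(356 + 53) = √409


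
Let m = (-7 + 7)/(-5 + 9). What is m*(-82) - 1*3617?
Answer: -3617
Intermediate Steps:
m = 0 (m = 0/4 = 0*(1/4) = 0)
m*(-82) - 1*3617 = 0*(-82) - 1*3617 = 0 - 3617 = -3617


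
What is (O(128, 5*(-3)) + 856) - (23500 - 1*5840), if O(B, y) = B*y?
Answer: -18724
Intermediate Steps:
(O(128, 5*(-3)) + 856) - (23500 - 1*5840) = (128*(5*(-3)) + 856) - (23500 - 1*5840) = (128*(-15) + 856) - (23500 - 5840) = (-1920 + 856) - 1*17660 = -1064 - 17660 = -18724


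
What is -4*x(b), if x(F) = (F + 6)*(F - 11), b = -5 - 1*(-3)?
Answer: 208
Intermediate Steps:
b = -2 (b = -5 + 3 = -2)
x(F) = (-11 + F)*(6 + F) (x(F) = (6 + F)*(-11 + F) = (-11 + F)*(6 + F))
-4*x(b) = -4*(-66 + (-2)² - 5*(-2)) = -4*(-66 + 4 + 10) = -4*(-52) = 208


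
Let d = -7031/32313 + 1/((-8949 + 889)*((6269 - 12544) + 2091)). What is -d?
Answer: 237106661927/1089692591520 ≈ 0.21759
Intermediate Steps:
d = -237106661927/1089692591520 (d = -7031*1/32313 + 1/((-8060)*(-6275 + 2091)) = -7031/32313 - 1/8060/(-4184) = -7031/32313 - 1/8060*(-1/4184) = -7031/32313 + 1/33723040 = -237106661927/1089692591520 ≈ -0.21759)
-d = -1*(-237106661927/1089692591520) = 237106661927/1089692591520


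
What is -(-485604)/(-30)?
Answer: -80934/5 ≈ -16187.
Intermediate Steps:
-(-485604)/(-30) = -(-485604)*(-1)/30 = -1722*47/5 = -80934/5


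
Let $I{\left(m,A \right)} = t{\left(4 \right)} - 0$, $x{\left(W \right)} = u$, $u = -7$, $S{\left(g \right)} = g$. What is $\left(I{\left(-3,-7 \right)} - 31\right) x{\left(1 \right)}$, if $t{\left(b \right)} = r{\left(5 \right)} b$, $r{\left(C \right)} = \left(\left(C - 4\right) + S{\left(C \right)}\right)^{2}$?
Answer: $-791$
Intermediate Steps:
$r{\left(C \right)} = \left(-4 + 2 C\right)^{2}$ ($r{\left(C \right)} = \left(\left(C - 4\right) + C\right)^{2} = \left(\left(-4 + C\right) + C\right)^{2} = \left(-4 + 2 C\right)^{2}$)
$t{\left(b \right)} = 36 b$ ($t{\left(b \right)} = 4 \left(-2 + 5\right)^{2} b = 4 \cdot 3^{2} b = 4 \cdot 9 b = 36 b$)
$x{\left(W \right)} = -7$
$I{\left(m,A \right)} = 144$ ($I{\left(m,A \right)} = 36 \cdot 4 - 0 = 144 + 0 = 144$)
$\left(I{\left(-3,-7 \right)} - 31\right) x{\left(1 \right)} = \left(144 - 31\right) \left(-7\right) = 113 \left(-7\right) = -791$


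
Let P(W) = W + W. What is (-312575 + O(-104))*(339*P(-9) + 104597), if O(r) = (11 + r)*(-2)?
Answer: -30768754555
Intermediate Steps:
O(r) = -22 - 2*r
P(W) = 2*W
(-312575 + O(-104))*(339*P(-9) + 104597) = (-312575 + (-22 - 2*(-104)))*(339*(2*(-9)) + 104597) = (-312575 + (-22 + 208))*(339*(-18) + 104597) = (-312575 + 186)*(-6102 + 104597) = -312389*98495 = -30768754555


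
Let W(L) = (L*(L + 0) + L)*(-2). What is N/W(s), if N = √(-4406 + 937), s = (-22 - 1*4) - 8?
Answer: -I*√3469/2244 ≈ -0.026247*I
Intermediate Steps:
s = -34 (s = (-22 - 4) - 8 = -26 - 8 = -34)
N = I*√3469 (N = √(-3469) = I*√3469 ≈ 58.898*I)
W(L) = -2*L - 2*L² (W(L) = (L*L + L)*(-2) = (L² + L)*(-2) = (L + L²)*(-2) = -2*L - 2*L²)
N/W(s) = (I*√3469)/((-2*(-34)*(1 - 34))) = (I*√3469)/((-2*(-34)*(-33))) = (I*√3469)/(-2244) = (I*√3469)*(-1/2244) = -I*√3469/2244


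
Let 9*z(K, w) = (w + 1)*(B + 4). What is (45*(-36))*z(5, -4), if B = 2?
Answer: 3240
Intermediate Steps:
z(K, w) = 2/3 + 2*w/3 (z(K, w) = ((w + 1)*(2 + 4))/9 = ((1 + w)*6)/9 = (6 + 6*w)/9 = 2/3 + 2*w/3)
(45*(-36))*z(5, -4) = (45*(-36))*(2/3 + (2/3)*(-4)) = -1620*(2/3 - 8/3) = -1620*(-2) = 3240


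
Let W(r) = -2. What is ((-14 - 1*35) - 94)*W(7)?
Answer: 286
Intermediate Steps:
((-14 - 1*35) - 94)*W(7) = ((-14 - 1*35) - 94)*(-2) = ((-14 - 35) - 94)*(-2) = (-49 - 94)*(-2) = -143*(-2) = 286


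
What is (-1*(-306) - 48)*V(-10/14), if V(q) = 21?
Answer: 5418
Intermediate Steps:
(-1*(-306) - 48)*V(-10/14) = (-1*(-306) - 48)*21 = (306 - 48)*21 = 258*21 = 5418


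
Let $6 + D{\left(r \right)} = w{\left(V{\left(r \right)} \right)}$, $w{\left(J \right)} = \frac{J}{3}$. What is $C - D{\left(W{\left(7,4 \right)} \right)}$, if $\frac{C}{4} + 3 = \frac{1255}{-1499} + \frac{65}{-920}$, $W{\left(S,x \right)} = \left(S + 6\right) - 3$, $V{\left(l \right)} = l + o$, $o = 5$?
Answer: $- \frac{1008901}{68954} \approx -14.632$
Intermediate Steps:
$V{\left(l \right)} = 5 + l$ ($V{\left(l \right)} = l + 5 = 5 + l$)
$W{\left(S,x \right)} = 3 + S$ ($W{\left(S,x \right)} = \left(6 + S\right) - 3 = 3 + S$)
$w{\left(J \right)} = \frac{J}{3}$ ($w{\left(J \right)} = J \frac{1}{3} = \frac{J}{3}$)
$D{\left(r \right)} = - \frac{13}{3} + \frac{r}{3}$ ($D{\left(r \right)} = -6 + \frac{5 + r}{3} = -6 + \left(\frac{5}{3} + \frac{r}{3}\right) = - \frac{13}{3} + \frac{r}{3}$)
$C = - \frac{1077855}{68954}$ ($C = -12 + 4 \left(\frac{1255}{-1499} + \frac{65}{-920}\right) = -12 + 4 \left(1255 \left(- \frac{1}{1499}\right) + 65 \left(- \frac{1}{920}\right)\right) = -12 + 4 \left(- \frac{1255}{1499} - \frac{13}{184}\right) = -12 + 4 \left(- \frac{250407}{275816}\right) = -12 - \frac{250407}{68954} = - \frac{1077855}{68954} \approx -15.632$)
$C - D{\left(W{\left(7,4 \right)} \right)} = - \frac{1077855}{68954} - \left(- \frac{13}{3} + \frac{3 + 7}{3}\right) = - \frac{1077855}{68954} - \left(- \frac{13}{3} + \frac{1}{3} \cdot 10\right) = - \frac{1077855}{68954} - \left(- \frac{13}{3} + \frac{10}{3}\right) = - \frac{1077855}{68954} - -1 = - \frac{1077855}{68954} + 1 = - \frac{1008901}{68954}$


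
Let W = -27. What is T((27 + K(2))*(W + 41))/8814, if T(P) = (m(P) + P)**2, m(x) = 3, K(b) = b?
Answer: 167281/8814 ≈ 18.979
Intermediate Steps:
T(P) = (3 + P)**2
T((27 + K(2))*(W + 41))/8814 = (3 + (27 + 2)*(-27 + 41))**2/8814 = (3 + 29*14)**2*(1/8814) = (3 + 406)**2*(1/8814) = 409**2*(1/8814) = 167281*(1/8814) = 167281/8814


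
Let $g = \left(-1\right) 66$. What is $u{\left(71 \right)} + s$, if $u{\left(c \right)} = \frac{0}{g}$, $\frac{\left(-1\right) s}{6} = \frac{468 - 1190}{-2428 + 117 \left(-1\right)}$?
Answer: $- \frac{4332}{2545} \approx -1.7022$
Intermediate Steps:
$g = -66$
$s = - \frac{4332}{2545}$ ($s = - 6 \frac{468 - 1190}{-2428 + 117 \left(-1\right)} = - 6 \left(- \frac{722}{-2428 - 117}\right) = - 6 \left(- \frac{722}{-2545}\right) = - 6 \left(\left(-722\right) \left(- \frac{1}{2545}\right)\right) = \left(-6\right) \frac{722}{2545} = - \frac{4332}{2545} \approx -1.7022$)
$u{\left(c \right)} = 0$ ($u{\left(c \right)} = \frac{0}{-66} = 0 \left(- \frac{1}{66}\right) = 0$)
$u{\left(71 \right)} + s = 0 - \frac{4332}{2545} = - \frac{4332}{2545}$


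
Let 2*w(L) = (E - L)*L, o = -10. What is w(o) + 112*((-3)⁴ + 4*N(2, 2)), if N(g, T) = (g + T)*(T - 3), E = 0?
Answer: 7230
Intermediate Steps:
N(g, T) = (-3 + T)*(T + g) (N(g, T) = (T + g)*(-3 + T) = (-3 + T)*(T + g))
w(L) = -L²/2 (w(L) = ((0 - L)*L)/2 = ((-L)*L)/2 = (-L²)/2 = -L²/2)
w(o) + 112*((-3)⁴ + 4*N(2, 2)) = -½*(-10)² + 112*((-3)⁴ + 4*(2² - 3*2 - 3*2 + 2*2)) = -½*100 + 112*(81 + 4*(4 - 6 - 6 + 4)) = -50 + 112*(81 + 4*(-4)) = -50 + 112*(81 - 16) = -50 + 112*65 = -50 + 7280 = 7230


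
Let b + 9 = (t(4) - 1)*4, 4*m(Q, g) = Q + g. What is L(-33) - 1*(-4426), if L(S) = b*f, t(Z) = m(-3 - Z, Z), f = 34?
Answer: 3882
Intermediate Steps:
m(Q, g) = Q/4 + g/4 (m(Q, g) = (Q + g)/4 = Q/4 + g/4)
t(Z) = -¾ (t(Z) = (-3 - Z)/4 + Z/4 = (-¾ - Z/4) + Z/4 = -¾)
b = -16 (b = -9 + (-¾ - 1)*4 = -9 - 7/4*4 = -9 - 7 = -16)
L(S) = -544 (L(S) = -16*34 = -544)
L(-33) - 1*(-4426) = -544 - 1*(-4426) = -544 + 4426 = 3882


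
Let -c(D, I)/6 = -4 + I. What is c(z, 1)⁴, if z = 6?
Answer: 104976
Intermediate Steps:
c(D, I) = 24 - 6*I (c(D, I) = -6*(-4 + I) = 24 - 6*I)
c(z, 1)⁴ = (24 - 6*1)⁴ = (24 - 6)⁴ = 18⁴ = 104976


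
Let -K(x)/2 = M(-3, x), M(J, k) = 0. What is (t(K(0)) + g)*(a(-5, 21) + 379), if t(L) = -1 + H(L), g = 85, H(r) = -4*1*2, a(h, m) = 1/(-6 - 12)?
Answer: 259198/9 ≈ 28800.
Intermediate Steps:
a(h, m) = -1/18 (a(h, m) = 1/(-18) = -1/18)
H(r) = -8 (H(r) = -4*2 = -8)
K(x) = 0 (K(x) = -2*0 = 0)
t(L) = -9 (t(L) = -1 - 8 = -9)
(t(K(0)) + g)*(a(-5, 21) + 379) = (-9 + 85)*(-1/18 + 379) = 76*(6821/18) = 259198/9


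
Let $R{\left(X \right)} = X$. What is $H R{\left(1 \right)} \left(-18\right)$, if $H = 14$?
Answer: $-252$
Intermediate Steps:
$H R{\left(1 \right)} \left(-18\right) = 14 \cdot 1 \left(-18\right) = 14 \left(-18\right) = -252$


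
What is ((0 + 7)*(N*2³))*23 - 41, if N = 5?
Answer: 6399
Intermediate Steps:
((0 + 7)*(N*2³))*23 - 41 = ((0 + 7)*(5*2³))*23 - 41 = (7*(5*8))*23 - 41 = (7*40)*23 - 41 = 280*23 - 41 = 6440 - 41 = 6399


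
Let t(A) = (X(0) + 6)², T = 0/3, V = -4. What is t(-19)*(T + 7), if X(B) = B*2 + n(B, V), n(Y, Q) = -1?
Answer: 175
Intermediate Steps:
X(B) = -1 + 2*B (X(B) = B*2 - 1 = 2*B - 1 = -1 + 2*B)
T = 0 (T = 0*(⅓) = 0)
t(A) = 25 (t(A) = ((-1 + 2*0) + 6)² = ((-1 + 0) + 6)² = (-1 + 6)² = 5² = 25)
t(-19)*(T + 7) = 25*(0 + 7) = 25*7 = 175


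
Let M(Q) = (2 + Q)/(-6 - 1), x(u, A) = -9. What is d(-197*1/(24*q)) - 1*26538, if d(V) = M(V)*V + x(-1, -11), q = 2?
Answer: -428169913/16128 ≈ -26548.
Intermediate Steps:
M(Q) = -2/7 - Q/7 (M(Q) = (2 + Q)/(-7) = (2 + Q)*(-1/7) = -2/7 - Q/7)
d(V) = -9 + V*(-2/7 - V/7) (d(V) = (-2/7 - V/7)*V - 9 = V*(-2/7 - V/7) - 9 = -9 + V*(-2/7 - V/7))
d(-197*1/(24*q)) - 1*26538 = (-9 - (-197/(2*(4*6)))*(2 - 197/(2*(4*6)))/7) - 1*26538 = (-9 - (-197/(2*24))*(2 - 197/(2*24))/7) - 26538 = (-9 - (-197/48)*(2 - 197/48)/7) - 26538 = (-9 - (-197*1/48)*(2 - 197*1/48)/7) - 26538 = (-9 - 1/7*(-197/48)*(2 - 197/48)) - 26538 = (-9 - 1/7*(-197/48)*(-101/48)) - 26538 = (-9 - 19897/16128) - 26538 = -165049/16128 - 26538 = -428169913/16128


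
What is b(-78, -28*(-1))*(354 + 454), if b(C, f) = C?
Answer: -63024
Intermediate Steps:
b(-78, -28*(-1))*(354 + 454) = -78*(354 + 454) = -78*808 = -63024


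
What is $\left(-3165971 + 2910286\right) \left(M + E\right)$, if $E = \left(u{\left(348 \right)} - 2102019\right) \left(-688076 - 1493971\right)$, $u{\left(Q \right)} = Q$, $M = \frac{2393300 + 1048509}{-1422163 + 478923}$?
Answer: $- \frac{221200593660446115316727}{188648} \approx -1.1726 \cdot 10^{18}$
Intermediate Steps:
$M = - \frac{3441809}{943240}$ ($M = \frac{3441809}{-943240} = 3441809 \left(- \frac{1}{943240}\right) = - \frac{3441809}{943240} \approx -3.6489$)
$E = 4585944900537$ ($E = \left(348 - 2102019\right) \left(-688076 - 1493971\right) = \left(-2101671\right) \left(-2182047\right) = 4585944900537$)
$\left(-3165971 + 2910286\right) \left(M + E\right) = \left(-3165971 + 2910286\right) \left(- \frac{3441809}{943240} + 4585944900537\right) = \left(-255685\right) \frac{4325646667979078071}{943240} = - \frac{221200593660446115316727}{188648}$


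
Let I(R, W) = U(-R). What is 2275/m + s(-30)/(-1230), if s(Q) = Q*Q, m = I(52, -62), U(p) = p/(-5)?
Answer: 35755/164 ≈ 218.02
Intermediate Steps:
U(p) = -p/5 (U(p) = p*(-1/5) = -p/5)
I(R, W) = R/5 (I(R, W) = -(-1)*R/5 = R/5)
m = 52/5 (m = (1/5)*52 = 52/5 ≈ 10.400)
s(Q) = Q**2
2275/m + s(-30)/(-1230) = 2275/(52/5) + (-30)**2/(-1230) = 2275*(5/52) + 900*(-1/1230) = 875/4 - 30/41 = 35755/164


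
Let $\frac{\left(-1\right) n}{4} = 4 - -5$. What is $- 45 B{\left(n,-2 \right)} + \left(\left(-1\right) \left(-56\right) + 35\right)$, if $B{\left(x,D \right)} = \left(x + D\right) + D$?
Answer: $1891$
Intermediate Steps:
$n = -36$ ($n = - 4 \left(4 - -5\right) = - 4 \left(4 + 5\right) = \left(-4\right) 9 = -36$)
$B{\left(x,D \right)} = x + 2 D$ ($B{\left(x,D \right)} = \left(D + x\right) + D = x + 2 D$)
$- 45 B{\left(n,-2 \right)} + \left(\left(-1\right) \left(-56\right) + 35\right) = - 45 \left(-36 + 2 \left(-2\right)\right) + \left(\left(-1\right) \left(-56\right) + 35\right) = - 45 \left(-36 - 4\right) + \left(56 + 35\right) = \left(-45\right) \left(-40\right) + 91 = 1800 + 91 = 1891$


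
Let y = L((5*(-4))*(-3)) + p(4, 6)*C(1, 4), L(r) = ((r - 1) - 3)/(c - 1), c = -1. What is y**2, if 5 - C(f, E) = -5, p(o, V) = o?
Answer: 144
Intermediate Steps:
C(f, E) = 10 (C(f, E) = 5 - 1*(-5) = 5 + 5 = 10)
L(r) = 2 - r/2 (L(r) = ((r - 1) - 3)/(-1 - 1) = ((-1 + r) - 3)/(-2) = (-4 + r)*(-1/2) = 2 - r/2)
y = 12 (y = (2 - 5*(-4)*(-3)/2) + 4*10 = (2 - (-10)*(-3)) + 40 = (2 - 1/2*60) + 40 = (2 - 30) + 40 = -28 + 40 = 12)
y**2 = 12**2 = 144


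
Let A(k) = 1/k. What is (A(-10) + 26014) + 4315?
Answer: 303289/10 ≈ 30329.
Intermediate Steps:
(A(-10) + 26014) + 4315 = (1/(-10) + 26014) + 4315 = (-⅒ + 26014) + 4315 = 260139/10 + 4315 = 303289/10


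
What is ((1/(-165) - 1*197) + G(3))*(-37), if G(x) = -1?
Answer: 1208827/165 ≈ 7326.2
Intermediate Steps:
((1/(-165) - 1*197) + G(3))*(-37) = ((1/(-165) - 1*197) - 1)*(-37) = ((-1/165 - 197) - 1)*(-37) = (-32506/165 - 1)*(-37) = -32671/165*(-37) = 1208827/165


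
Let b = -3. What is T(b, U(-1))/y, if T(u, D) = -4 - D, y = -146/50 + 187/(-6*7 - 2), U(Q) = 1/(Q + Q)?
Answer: 350/717 ≈ 0.48814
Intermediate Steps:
U(Q) = 1/(2*Q)
y = -717/100 (y = -146*1/50 + 187/(-42 - 2) = -73/25 + 187/(-44) = -73/25 + 187*(-1/44) = -73/25 - 17/4 = -717/100 ≈ -7.1700)
T(b, U(-1))/y = (-4 - 1/(2*(-1)))/(-717/100) = -100*(-4 - (-1)/2)/717 = -100*(-4 - 1*(-1/2))/717 = -100*(-4 + 1/2)/717 = -100/717*(-7/2) = 350/717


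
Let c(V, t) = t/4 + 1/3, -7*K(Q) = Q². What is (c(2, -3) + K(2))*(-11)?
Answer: 913/84 ≈ 10.869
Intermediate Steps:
K(Q) = -Q²/7
c(V, t) = ⅓ + t/4 (c(V, t) = t*(¼) + 1*(⅓) = t/4 + ⅓ = ⅓ + t/4)
(c(2, -3) + K(2))*(-11) = ((⅓ + (¼)*(-3)) - ⅐*2²)*(-11) = ((⅓ - ¾) - ⅐*4)*(-11) = (-5/12 - 4/7)*(-11) = -83/84*(-11) = 913/84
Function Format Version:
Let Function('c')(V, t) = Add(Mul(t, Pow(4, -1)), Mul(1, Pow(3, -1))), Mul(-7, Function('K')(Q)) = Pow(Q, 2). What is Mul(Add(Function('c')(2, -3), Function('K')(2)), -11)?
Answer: Rational(913, 84) ≈ 10.869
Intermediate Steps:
Function('K')(Q) = Mul(Rational(-1, 7), Pow(Q, 2))
Function('c')(V, t) = Add(Rational(1, 3), Mul(Rational(1, 4), t)) (Function('c')(V, t) = Add(Mul(t, Rational(1, 4)), Mul(1, Rational(1, 3))) = Add(Mul(Rational(1, 4), t), Rational(1, 3)) = Add(Rational(1, 3), Mul(Rational(1, 4), t)))
Mul(Add(Function('c')(2, -3), Function('K')(2)), -11) = Mul(Add(Add(Rational(1, 3), Mul(Rational(1, 4), -3)), Mul(Rational(-1, 7), Pow(2, 2))), -11) = Mul(Add(Add(Rational(1, 3), Rational(-3, 4)), Mul(Rational(-1, 7), 4)), -11) = Mul(Add(Rational(-5, 12), Rational(-4, 7)), -11) = Mul(Rational(-83, 84), -11) = Rational(913, 84)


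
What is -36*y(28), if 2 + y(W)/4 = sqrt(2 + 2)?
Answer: 0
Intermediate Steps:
y(W) = 0 (y(W) = -8 + 4*sqrt(2 + 2) = -8 + 4*sqrt(4) = -8 + 4*2 = -8 + 8 = 0)
-36*y(28) = -36*0 = 0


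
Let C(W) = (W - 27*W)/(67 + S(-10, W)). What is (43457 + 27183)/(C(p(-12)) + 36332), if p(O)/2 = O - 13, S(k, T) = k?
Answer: 251655/129514 ≈ 1.9431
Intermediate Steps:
p(O) = -26 + 2*O (p(O) = 2*(O - 13) = 2*(-13 + O) = -26 + 2*O)
C(W) = -26*W/57 (C(W) = (W - 27*W)/(67 - 10) = -26*W/57)
(43457 + 27183)/(C(p(-12)) + 36332) = (43457 + 27183)/(-26*(-26 + 2*(-12))/57 + 36332) = 70640/(-26*(-26 - 24)/57 + 36332) = 70640/(-26/57*(-50) + 36332) = 70640/(1300/57 + 36332) = 70640/(2072224/57) = 70640*(57/2072224) = 251655/129514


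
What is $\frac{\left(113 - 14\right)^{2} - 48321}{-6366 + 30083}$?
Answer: $- \frac{38520}{23717} \approx -1.6242$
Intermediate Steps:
$\frac{\left(113 - 14\right)^{2} - 48321}{-6366 + 30083} = \frac{99^{2} - 48321}{23717} = \left(9801 - 48321\right) \frac{1}{23717} = \left(-38520\right) \frac{1}{23717} = - \frac{38520}{23717}$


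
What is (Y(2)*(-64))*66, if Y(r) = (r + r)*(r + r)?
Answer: -67584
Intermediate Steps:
Y(r) = 4*r² (Y(r) = (2*r)*(2*r) = 4*r²)
(Y(2)*(-64))*66 = ((4*2²)*(-64))*66 = ((4*4)*(-64))*66 = (16*(-64))*66 = -1024*66 = -67584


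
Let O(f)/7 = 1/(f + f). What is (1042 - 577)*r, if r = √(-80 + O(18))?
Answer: 2015*I*√17/2 ≈ 4154.0*I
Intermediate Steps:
O(f) = 7/(2*f) (O(f) = 7/(f + f) = 7/((2*f)) = 7*(1/(2*f)) = 7/(2*f))
r = 13*I*√17/6 (r = √(-80 + (7/2)/18) = √(-80 + (7/2)*(1/18)) = √(-80 + 7/36) = √(-2873/36) = 13*I*√17/6 ≈ 8.9334*I)
(1042 - 577)*r = (1042 - 577)*(13*I*√17/6) = 465*(13*I*√17/6) = 2015*I*√17/2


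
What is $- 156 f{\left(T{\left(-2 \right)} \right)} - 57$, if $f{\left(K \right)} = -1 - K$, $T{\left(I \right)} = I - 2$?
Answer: $-525$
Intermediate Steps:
$T{\left(I \right)} = -2 + I$ ($T{\left(I \right)} = I - 2 = -2 + I$)
$- 156 f{\left(T{\left(-2 \right)} \right)} - 57 = - 156 \left(-1 - \left(-2 - 2\right)\right) - 57 = - 156 \left(-1 - -4\right) - 57 = - 156 \left(-1 + 4\right) - 57 = \left(-156\right) 3 - 57 = -468 - 57 = -525$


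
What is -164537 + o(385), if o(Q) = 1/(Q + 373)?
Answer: -124719045/758 ≈ -1.6454e+5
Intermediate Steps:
o(Q) = 1/(373 + Q)
-164537 + o(385) = -164537 + 1/(373 + 385) = -164537 + 1/758 = -124719045/758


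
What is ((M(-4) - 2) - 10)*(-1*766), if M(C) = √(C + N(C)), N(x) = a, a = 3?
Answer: 9192 - 766*I ≈ 9192.0 - 766.0*I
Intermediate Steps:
N(x) = 3
M(C) = √(3 + C) (M(C) = √(C + 3) = √(3 + C))
((M(-4) - 2) - 10)*(-1*766) = ((√(3 - 4) - 2) - 10)*(-1*766) = ((√(-1) - 2) - 10)*(-766) = ((I - 2) - 10)*(-766) = ((-2 + I) - 10)*(-766) = (-12 + I)*(-766) = 9192 - 766*I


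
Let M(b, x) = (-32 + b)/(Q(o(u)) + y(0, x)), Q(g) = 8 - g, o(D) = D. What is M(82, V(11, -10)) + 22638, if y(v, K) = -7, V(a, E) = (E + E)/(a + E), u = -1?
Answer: 22663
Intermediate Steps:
V(a, E) = 2*E/(E + a) (V(a, E) = (2*E)/(E + a) = 2*E/(E + a))
M(b, x) = -16 + b/2 (M(b, x) = (-32 + b)/((8 - 1*(-1)) - 7) = (-32 + b)/((8 + 1) - 7) = (-32 + b)/(9 - 7) = (-32 + b)/2 = (-32 + b)*(1/2) = -16 + b/2)
M(82, V(11, -10)) + 22638 = (-16 + (1/2)*82) + 22638 = (-16 + 41) + 22638 = 25 + 22638 = 22663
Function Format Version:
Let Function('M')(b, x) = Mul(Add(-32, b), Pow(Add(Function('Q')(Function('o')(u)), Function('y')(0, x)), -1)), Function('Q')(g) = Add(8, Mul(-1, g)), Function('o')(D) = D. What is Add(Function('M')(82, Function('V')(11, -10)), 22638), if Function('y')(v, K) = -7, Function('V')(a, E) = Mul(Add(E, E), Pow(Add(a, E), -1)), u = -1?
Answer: 22663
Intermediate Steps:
Function('V')(a, E) = Mul(2, E, Pow(Add(E, a), -1)) (Function('V')(a, E) = Mul(Mul(2, E), Pow(Add(E, a), -1)) = Mul(2, E, Pow(Add(E, a), -1)))
Function('M')(b, x) = Add(-16, Mul(Rational(1, 2), b)) (Function('M')(b, x) = Mul(Add(-32, b), Pow(Add(Add(8, Mul(-1, -1)), -7), -1)) = Mul(Add(-32, b), Pow(Add(Add(8, 1), -7), -1)) = Mul(Add(-32, b), Pow(Add(9, -7), -1)) = Mul(Add(-32, b), Pow(2, -1)) = Mul(Add(-32, b), Rational(1, 2)) = Add(-16, Mul(Rational(1, 2), b)))
Add(Function('M')(82, Function('V')(11, -10)), 22638) = Add(Add(-16, Mul(Rational(1, 2), 82)), 22638) = Add(Add(-16, 41), 22638) = Add(25, 22638) = 22663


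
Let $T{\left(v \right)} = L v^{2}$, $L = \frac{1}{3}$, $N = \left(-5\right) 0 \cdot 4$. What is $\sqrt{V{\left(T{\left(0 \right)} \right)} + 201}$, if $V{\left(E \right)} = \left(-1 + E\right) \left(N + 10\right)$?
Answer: $\sqrt{191} \approx 13.82$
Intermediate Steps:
$N = 0$ ($N = 0 \cdot 4 = 0$)
$L = \frac{1}{3} \approx 0.33333$
$T{\left(v \right)} = \frac{v^{2}}{3}$
$V{\left(E \right)} = -10 + 10 E$ ($V{\left(E \right)} = \left(-1 + E\right) \left(0 + 10\right) = \left(-1 + E\right) 10 = -10 + 10 E$)
$\sqrt{V{\left(T{\left(0 \right)} \right)} + 201} = \sqrt{\left(-10 + 10 \frac{0^{2}}{3}\right) + 201} = \sqrt{\left(-10 + 10 \cdot \frac{1}{3} \cdot 0\right) + 201} = \sqrt{\left(-10 + 10 \cdot 0\right) + 201} = \sqrt{\left(-10 + 0\right) + 201} = \sqrt{-10 + 201} = \sqrt{191}$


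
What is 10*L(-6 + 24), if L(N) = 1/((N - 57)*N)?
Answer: -5/351 ≈ -0.014245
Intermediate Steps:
L(N) = 1/(N*(-57 + N)) (L(N) = 1/((-57 + N)*N) = 1/(N*(-57 + N)))
10*L(-6 + 24) = 10*(1/((-6 + 24)*(-57 + (-6 + 24)))) = 10*(1/(18*(-57 + 18))) = 10*((1/18)/(-39)) = 10*((1/18)*(-1/39)) = 10*(-1/702) = -5/351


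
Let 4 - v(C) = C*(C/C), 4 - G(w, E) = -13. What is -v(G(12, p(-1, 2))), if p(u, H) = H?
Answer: 13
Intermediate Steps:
G(w, E) = 17 (G(w, E) = 4 - 1*(-13) = 4 + 13 = 17)
v(C) = 4 - C (v(C) = 4 - C*C/C = 4 - C)
-v(G(12, p(-1, 2))) = -(4 - 1*17) = -(4 - 17) = -1*(-13) = 13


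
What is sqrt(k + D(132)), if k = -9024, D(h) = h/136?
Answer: 3*I*sqrt(1158958)/34 ≈ 94.99*I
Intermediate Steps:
D(h) = h/136 (D(h) = h*(1/136) = h/136)
sqrt(k + D(132)) = sqrt(-9024 + (1/136)*132) = sqrt(-9024 + 33/34) = sqrt(-306783/34) = 3*I*sqrt(1158958)/34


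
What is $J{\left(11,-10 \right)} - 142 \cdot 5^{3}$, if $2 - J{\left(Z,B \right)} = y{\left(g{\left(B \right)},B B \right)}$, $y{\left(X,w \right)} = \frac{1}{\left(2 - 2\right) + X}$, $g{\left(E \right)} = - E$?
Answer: $- \frac{177481}{10} \approx -17748.0$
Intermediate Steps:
$y{\left(X,w \right)} = \frac{1}{X}$ ($y{\left(X,w \right)} = \frac{1}{\left(2 - 2\right) + X} = \frac{1}{0 + X} = \frac{1}{X}$)
$J{\left(Z,B \right)} = 2 + \frac{1}{B}$ ($J{\left(Z,B \right)} = 2 - \frac{1}{\left(-1\right) B} = 2 - - \frac{1}{B} = 2 + \frac{1}{B}$)
$J{\left(11,-10 \right)} - 142 \cdot 5^{3} = \left(2 + \frac{1}{-10}\right) - 142 \cdot 5^{3} = \left(2 - \frac{1}{10}\right) - 17750 = \frac{19}{10} - 17750 = - \frac{177481}{10}$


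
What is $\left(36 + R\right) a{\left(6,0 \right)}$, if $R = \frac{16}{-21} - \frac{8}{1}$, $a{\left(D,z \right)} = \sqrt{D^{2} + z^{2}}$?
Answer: $\frac{1144}{7} \approx 163.43$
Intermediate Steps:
$R = - \frac{184}{21}$ ($R = 16 \left(- \frac{1}{21}\right) - 8 = - \frac{16}{21} - 8 = - \frac{184}{21} \approx -8.7619$)
$\left(36 + R\right) a{\left(6,0 \right)} = \left(36 - \frac{184}{21}\right) \sqrt{6^{2} + 0^{2}} = \frac{572 \sqrt{36 + 0}}{21} = \frac{572 \sqrt{36}}{21} = \frac{572}{21} \cdot 6 = \frac{1144}{7}$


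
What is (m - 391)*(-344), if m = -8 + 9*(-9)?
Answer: 165120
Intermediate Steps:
m = -89 (m = -8 - 81 = -89)
(m - 391)*(-344) = (-89 - 391)*(-344) = -480*(-344) = 165120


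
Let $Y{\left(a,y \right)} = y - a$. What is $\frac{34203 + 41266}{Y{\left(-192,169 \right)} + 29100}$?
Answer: $\frac{75469}{29461} \approx 2.5617$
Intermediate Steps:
$\frac{34203 + 41266}{Y{\left(-192,169 \right)} + 29100} = \frac{34203 + 41266}{\left(169 - -192\right) + 29100} = \frac{75469}{\left(169 + 192\right) + 29100} = \frac{75469}{361 + 29100} = \frac{75469}{29461}$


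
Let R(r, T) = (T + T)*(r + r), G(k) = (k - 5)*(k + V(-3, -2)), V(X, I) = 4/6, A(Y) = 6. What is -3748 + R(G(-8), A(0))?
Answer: -1460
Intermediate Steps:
V(X, I) = 2/3 (V(X, I) = 4*(1/6) = 2/3)
G(k) = (-5 + k)*(2/3 + k) (G(k) = (k - 5)*(k + 2/3) = (-5 + k)*(2/3 + k))
R(r, T) = 4*T*r (R(r, T) = (2*T)*(2*r) = 4*T*r)
-3748 + R(G(-8), A(0)) = -3748 + 4*6*(-10/3 + (-8)**2 - 13/3*(-8)) = -3748 + 4*6*(-10/3 + 64 + 104/3) = -3748 + 4*6*(286/3) = -3748 + 2288 = -1460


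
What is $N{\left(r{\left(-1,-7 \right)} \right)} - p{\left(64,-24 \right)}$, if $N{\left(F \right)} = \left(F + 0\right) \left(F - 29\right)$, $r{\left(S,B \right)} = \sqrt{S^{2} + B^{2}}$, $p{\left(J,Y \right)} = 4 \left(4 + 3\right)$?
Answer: $22 - 145 \sqrt{2} \approx -183.06$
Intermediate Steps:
$p{\left(J,Y \right)} = 28$ ($p{\left(J,Y \right)} = 4 \cdot 7 = 28$)
$r{\left(S,B \right)} = \sqrt{B^{2} + S^{2}}$
$N{\left(F \right)} = F \left(-29 + F\right)$
$N{\left(r{\left(-1,-7 \right)} \right)} - p{\left(64,-24 \right)} = \sqrt{\left(-7\right)^{2} + \left(-1\right)^{2}} \left(-29 + \sqrt{\left(-7\right)^{2} + \left(-1\right)^{2}}\right) - 28 = \sqrt{49 + 1} \left(-29 + \sqrt{49 + 1}\right) - 28 = \sqrt{50} \left(-29 + \sqrt{50}\right) - 28 = 5 \sqrt{2} \left(-29 + 5 \sqrt{2}\right) - 28 = -28 + 5 \sqrt{2} \left(-29 + 5 \sqrt{2}\right)$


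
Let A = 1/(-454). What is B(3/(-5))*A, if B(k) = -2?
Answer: 1/227 ≈ 0.0044053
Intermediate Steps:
A = -1/454 ≈ -0.0022026
B(3/(-5))*A = -2*(-1/454) = 1/227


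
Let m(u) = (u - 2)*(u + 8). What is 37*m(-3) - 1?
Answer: -926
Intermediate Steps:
m(u) = (-2 + u)*(8 + u)
37*m(-3) - 1 = 37*(-16 + (-3)² + 6*(-3)) - 1 = 37*(-16 + 9 - 18) - 1 = 37*(-25) - 1 = -925 - 1 = -926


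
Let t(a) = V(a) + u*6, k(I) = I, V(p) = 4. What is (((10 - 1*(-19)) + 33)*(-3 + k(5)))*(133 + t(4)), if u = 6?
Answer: 21452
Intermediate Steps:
t(a) = 40 (t(a) = 4 + 6*6 = 4 + 36 = 40)
(((10 - 1*(-19)) + 33)*(-3 + k(5)))*(133 + t(4)) = (((10 - 1*(-19)) + 33)*(-3 + 5))*(133 + 40) = (((10 + 19) + 33)*2)*173 = ((29 + 33)*2)*173 = (62*2)*173 = 124*173 = 21452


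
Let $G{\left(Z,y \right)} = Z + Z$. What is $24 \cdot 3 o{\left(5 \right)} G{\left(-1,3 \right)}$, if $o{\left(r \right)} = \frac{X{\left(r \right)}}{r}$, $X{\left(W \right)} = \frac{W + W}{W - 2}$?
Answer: $-96$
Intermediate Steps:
$G{\left(Z,y \right)} = 2 Z$
$X{\left(W \right)} = \frac{2 W}{-2 + W}$
$o{\left(r \right)} = \frac{2}{-2 + r}$ ($o{\left(r \right)} = \frac{2 r \frac{1}{-2 + r}}{r} = \frac{2}{-2 + r}$)
$24 \cdot 3 o{\left(5 \right)} G{\left(-1,3 \right)} = 24 \cdot 3 \frac{2}{-2 + 5} \cdot 2 \left(-1\right) = 24 \cdot 3 \cdot \frac{2}{3} \left(-2\right) = 24 \cdot 2 \left(-2\right) = 24 \left(-4\right) = -96$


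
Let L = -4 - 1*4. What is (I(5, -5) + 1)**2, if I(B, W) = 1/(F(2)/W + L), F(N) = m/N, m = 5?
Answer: 225/289 ≈ 0.77855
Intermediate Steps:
L = -8 (L = -4 - 4 = -8)
F(N) = 5/N
I(B, W) = 1/(-8 + 5/(2*W)) (I(B, W) = 1/((5/2)/W - 8) = 1/((5*(1/2))/W - 8) = 1/(5/(2*W) - 8) = 1/(-8 + 5/(2*W)))
(I(5, -5) + 1)**2 = (-2*(-5)/(-5 + 16*(-5)) + 1)**2 = (-2*(-5)/(-5 - 80) + 1)**2 = (-2*(-5)/(-85) + 1)**2 = (-2*(-5)*(-1/85) + 1)**2 = (-2/17 + 1)**2 = (15/17)**2 = 225/289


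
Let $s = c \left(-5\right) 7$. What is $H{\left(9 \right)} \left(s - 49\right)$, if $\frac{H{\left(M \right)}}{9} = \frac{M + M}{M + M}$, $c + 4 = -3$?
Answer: $1764$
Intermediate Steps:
$c = -7$ ($c = -4 - 3 = -7$)
$s = 245$ ($s = \left(-7\right) \left(-5\right) 7 = 35 \cdot 7 = 245$)
$H{\left(M \right)} = 9$ ($H{\left(M \right)} = 9 \frac{M + M}{M + M} = 9 \frac{2 M}{2 M} = 9 \cdot 2 M \frac{1}{2 M} = 9 \cdot 1 = 9$)
$H{\left(9 \right)} \left(s - 49\right) = 9 \left(245 - 49\right) = 9 \cdot 196 = 1764$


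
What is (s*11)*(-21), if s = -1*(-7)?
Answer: -1617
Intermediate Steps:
s = 7
(s*11)*(-21) = (7*11)*(-21) = 77*(-21) = -1617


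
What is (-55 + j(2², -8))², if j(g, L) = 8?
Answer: 2209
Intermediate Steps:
(-55 + j(2², -8))² = (-55 + 8)² = (-47)² = 2209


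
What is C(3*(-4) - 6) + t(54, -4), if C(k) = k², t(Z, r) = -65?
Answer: 259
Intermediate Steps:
C(3*(-4) - 6) + t(54, -4) = (3*(-4) - 6)² - 65 = (-12 - 6)² - 65 = (-18)² - 65 = 324 - 65 = 259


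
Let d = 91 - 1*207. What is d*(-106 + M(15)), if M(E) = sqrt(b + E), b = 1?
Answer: 11832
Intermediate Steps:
M(E) = sqrt(1 + E)
d = -116 (d = 91 - 207 = -116)
d*(-106 + M(15)) = -116*(-106 + sqrt(1 + 15)) = -116*(-106 + sqrt(16)) = -116*(-106 + 4) = -116*(-102) = 11832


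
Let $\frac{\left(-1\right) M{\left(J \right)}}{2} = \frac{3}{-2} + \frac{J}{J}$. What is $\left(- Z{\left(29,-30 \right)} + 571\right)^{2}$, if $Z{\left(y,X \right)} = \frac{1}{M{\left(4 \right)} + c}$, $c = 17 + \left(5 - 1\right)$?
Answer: $\frac{157778721}{484} \approx 3.2599 \cdot 10^{5}$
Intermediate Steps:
$M{\left(J \right)} = 1$ ($M{\left(J \right)} = - 2 \left(\frac{3}{-2} + \frac{J}{J}\right) = - 2 \left(3 \left(- \frac{1}{2}\right) + 1\right) = - 2 \left(- \frac{3}{2} + 1\right) = \left(-2\right) \left(- \frac{1}{2}\right) = 1$)
$c = 21$ ($c = 17 + 4 = 21$)
$Z{\left(y,X \right)} = \frac{1}{22}$ ($Z{\left(y,X \right)} = \frac{1}{1 + 21} = \frac{1}{22}$)
$\left(- Z{\left(29,-30 \right)} + 571\right)^{2} = \left(\left(-1\right) \frac{1}{22} + 571\right)^{2} = \left(- \frac{1}{22} + 571\right)^{2} = \left(\frac{12561}{22}\right)^{2} = \frac{157778721}{484}$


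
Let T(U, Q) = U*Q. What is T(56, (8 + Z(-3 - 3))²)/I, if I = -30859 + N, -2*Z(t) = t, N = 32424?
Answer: 6776/1565 ≈ 4.3297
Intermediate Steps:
Z(t) = -t/2
I = 1565 (I = -30859 + 32424 = 1565)
T(U, Q) = Q*U
T(56, (8 + Z(-3 - 3))²)/I = ((8 - (-3 - 3)/2)²*56)/1565 = ((8 - ½*(-6))²*56)*(1/1565) = ((8 + 3)²*56)*(1/1565) = (11²*56)*(1/1565) = (121*56)*(1/1565) = 6776*(1/1565) = 6776/1565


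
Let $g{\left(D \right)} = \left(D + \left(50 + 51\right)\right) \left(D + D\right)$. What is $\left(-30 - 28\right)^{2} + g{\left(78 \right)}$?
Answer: $31288$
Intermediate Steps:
$g{\left(D \right)} = 2 D \left(101 + D\right)$ ($g{\left(D \right)} = \left(D + 101\right) 2 D = \left(101 + D\right) 2 D = 2 D \left(101 + D\right)$)
$\left(-30 - 28\right)^{2} + g{\left(78 \right)} = \left(-30 - 28\right)^{2} + 2 \cdot 78 \left(101 + 78\right) = \left(-58\right)^{2} + 2 \cdot 78 \cdot 179 = 3364 + 27924 = 31288$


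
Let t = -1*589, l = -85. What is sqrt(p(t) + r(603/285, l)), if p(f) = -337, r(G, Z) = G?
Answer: I*sqrt(3022330)/95 ≈ 18.3*I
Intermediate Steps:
t = -589
sqrt(p(t) + r(603/285, l)) = sqrt(-337 + 603/285) = sqrt(-337 + 603*(1/285)) = sqrt(-337 + 201/95) = sqrt(-31814/95) = I*sqrt(3022330)/95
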